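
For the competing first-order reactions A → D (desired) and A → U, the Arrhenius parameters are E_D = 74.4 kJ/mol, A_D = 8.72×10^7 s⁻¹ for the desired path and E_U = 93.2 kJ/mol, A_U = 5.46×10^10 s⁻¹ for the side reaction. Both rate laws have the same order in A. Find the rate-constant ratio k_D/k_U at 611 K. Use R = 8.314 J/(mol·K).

0.0647

k_D/k_U = (A_D/A_U)·exp[−(E_D−E_U)/(RT)] = (A_D/A_U)·exp[(E_U−E_D)/(RT)].
(E_U−E_D)/(RT) = (93.2−74.4)×10³/(8.314×611) = 18800/5080 = 3.701.
k_D/k_U = (8.72×10^7/5.46×10^10)·exp(3.701) = 0.001597 × 40.48 = 0.0647.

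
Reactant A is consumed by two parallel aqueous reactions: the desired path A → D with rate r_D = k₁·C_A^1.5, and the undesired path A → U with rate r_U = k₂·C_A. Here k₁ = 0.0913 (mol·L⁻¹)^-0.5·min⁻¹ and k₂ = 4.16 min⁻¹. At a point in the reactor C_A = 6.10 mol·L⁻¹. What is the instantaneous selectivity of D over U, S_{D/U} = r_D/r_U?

0.0542

S_{D/U} = r_D/r_U = (k₁·C_A^1.5)/(k₂·C_A) = (k₁/k₂)·C_A^0.5.
= (0.0913×6.100^1.5) / (4.16×6.100) = 1.376/25.38 = 0.0542.
Since the desired path is higher order in A, keeping C_A high (PFR or concentrated feed) favours D.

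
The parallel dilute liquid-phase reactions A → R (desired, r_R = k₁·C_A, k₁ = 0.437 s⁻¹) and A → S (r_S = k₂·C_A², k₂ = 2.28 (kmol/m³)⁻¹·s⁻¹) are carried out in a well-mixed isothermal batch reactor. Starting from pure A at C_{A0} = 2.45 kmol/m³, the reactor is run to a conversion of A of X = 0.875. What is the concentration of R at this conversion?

0.320 kmol/m³

C_A = C_{A0}(1−X) = 0.3063 kmol/m³.
Along a PFR/batch, dC_R/dC_A = −r_R/(r_R+r_S) = −k₁/(k₁+k₂·C_A).
Integrating from C_{A0} to C_A: C_R = (0.437/2.28)·ln[(0.437+2.28·2.45)/(0.437+2.28·0.306)] = 0.1917·ln(6.023/1.135) = 0.3198 kmol/m³.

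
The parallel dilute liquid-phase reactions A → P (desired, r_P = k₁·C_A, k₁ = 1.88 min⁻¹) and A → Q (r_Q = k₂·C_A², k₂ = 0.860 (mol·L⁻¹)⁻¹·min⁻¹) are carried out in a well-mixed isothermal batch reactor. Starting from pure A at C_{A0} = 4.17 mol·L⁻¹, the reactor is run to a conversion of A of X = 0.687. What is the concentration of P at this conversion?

1.31 mol·L⁻¹

C_A = C_{A0}(1−X) = 1.305 mol·L⁻¹.
Along a PFR/batch, dC_P/dC_A = −r_P/(r_P+r_Q) = −k₁/(k₁+k₂·C_A).
Integrating from C_{A0} to C_A: C_P = (1.88/0.860)·ln[(1.88+0.860·4.17)/(1.88+0.860·1.31)] = 2.186·ln(5.466/3.002) = 1.310 mol·L⁻¹.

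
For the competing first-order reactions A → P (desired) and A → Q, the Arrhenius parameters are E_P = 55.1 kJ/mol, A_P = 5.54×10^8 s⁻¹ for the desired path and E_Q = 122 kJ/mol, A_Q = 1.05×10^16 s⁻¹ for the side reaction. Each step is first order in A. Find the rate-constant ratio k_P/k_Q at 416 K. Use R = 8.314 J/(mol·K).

13.3

With equal orders, S_{P/Q} = k_P/k_Q = (A_P/A_Q)·exp[(E_Q−E_P)/(RT)].
(E_Q−E_P)/(RT) = (122−55.1)×10³/(8.314×416) = 66900/3459 = 19.34.
k_P/k_Q = (5.54×10^8/1.05×10^16)·exp(19.34) = 5.276×10^-8 × 2.515×10^8 = 13.3.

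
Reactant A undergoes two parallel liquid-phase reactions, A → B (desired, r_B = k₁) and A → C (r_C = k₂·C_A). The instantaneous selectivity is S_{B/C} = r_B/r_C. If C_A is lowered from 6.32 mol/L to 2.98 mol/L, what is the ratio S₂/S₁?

S_{B/C} = (k₁/k₂)·C_A⁻¹, so S₂/S₁ = (C_{A,2}/C_{A,1})⁻¹.
= 6.32/2.98 = 2.12.
Selectivity toward B rises as C_A falls — low-concentration operation is favoured.

2.12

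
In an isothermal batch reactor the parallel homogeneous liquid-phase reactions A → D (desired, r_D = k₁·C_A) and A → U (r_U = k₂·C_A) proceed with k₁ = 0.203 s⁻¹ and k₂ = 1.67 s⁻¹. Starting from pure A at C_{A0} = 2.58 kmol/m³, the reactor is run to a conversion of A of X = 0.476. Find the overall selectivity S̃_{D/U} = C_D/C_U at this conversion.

C_A = C_{A0}(1−X) = 1.352 kmol/m³.
Both paths are first order in A, so the instantaneous fraction to D is constant: dC_D/d(−C_A) = k₁/(k₁+k₂) = 0.1084.
C_D = 0.1084·(C_{A0}−C_A) = 0.1084×1.228 = 0.133 kmol/m³.
C_U = (C_{A0}−C_A)−C_D = 1.095 kmol/m³; S̃_{D/U} = 0.1331/1.095 = 0.122.

0.122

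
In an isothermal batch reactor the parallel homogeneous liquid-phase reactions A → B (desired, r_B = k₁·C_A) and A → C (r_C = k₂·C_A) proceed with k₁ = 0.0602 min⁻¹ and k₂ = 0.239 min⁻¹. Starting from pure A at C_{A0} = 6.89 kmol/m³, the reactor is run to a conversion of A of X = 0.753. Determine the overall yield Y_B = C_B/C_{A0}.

0.152

C_A = C_{A0}(1−X) = 1.702 kmol/m³.
Both paths are first order in A, so the instantaneous fraction to B is constant: dC_B/d(−C_A) = k₁/(k₁+k₂) = 0.2012.
C_B = 0.2012·(C_{A0}−C_A) = 0.2012×5.188 = 1.04 kmol/m³.
Y_B = C_B/C_{A0} = 1.044/6.89 = 0.152.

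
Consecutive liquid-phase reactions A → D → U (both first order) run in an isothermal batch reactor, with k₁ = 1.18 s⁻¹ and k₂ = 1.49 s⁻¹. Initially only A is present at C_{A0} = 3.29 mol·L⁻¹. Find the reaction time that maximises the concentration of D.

0.752 s

For first-order series the maximum of C_D occurs at t_opt = ln(k₂/k₁)/(k₂−k₁).
= ln(1.49/1.18)/(1.49−1.18) = ln(1.263)/0.3100 = 0.2333/0.3100 = 0.752 s.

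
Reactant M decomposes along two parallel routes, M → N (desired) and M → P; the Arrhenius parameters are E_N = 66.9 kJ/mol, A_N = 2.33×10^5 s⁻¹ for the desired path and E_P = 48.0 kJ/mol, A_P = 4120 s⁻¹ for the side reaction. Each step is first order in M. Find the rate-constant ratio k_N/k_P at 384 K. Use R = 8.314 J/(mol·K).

k_N/k_P = (A_N/A_P)·exp[−(E_N−E_P)/(RT)] = (A_N/A_P)·exp[(E_P−E_N)/(RT)].
(E_P−E_N)/(RT) = (48.0−66.9)×10³/(8.314×384) = -18900/3193 = -5.920.
k_N/k_P = (2.33×10^5/4120)·exp(-5.920) = 56.55 × 0.002685 = 0.152.

0.152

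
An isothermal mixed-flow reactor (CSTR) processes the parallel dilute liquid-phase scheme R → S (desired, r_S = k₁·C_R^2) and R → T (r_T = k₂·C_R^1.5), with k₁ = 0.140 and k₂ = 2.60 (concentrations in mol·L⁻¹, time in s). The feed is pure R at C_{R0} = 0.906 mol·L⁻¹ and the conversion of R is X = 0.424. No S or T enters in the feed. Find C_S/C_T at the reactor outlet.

0.0389

Exit C_R = C_{R0}(1−X) = 0.906×0.576 = 0.5219 mol·L⁻¹.
A CSTR operates uniformly at the exit composition, giving r_S = 0.03813 and r_T = 0.9802 (each k·C_R^n at C_R = 0.5219).
Overall selectivity = C_S/C_T = r_Sτ/(r_Tτ) = r_S/r_T = 0.0389.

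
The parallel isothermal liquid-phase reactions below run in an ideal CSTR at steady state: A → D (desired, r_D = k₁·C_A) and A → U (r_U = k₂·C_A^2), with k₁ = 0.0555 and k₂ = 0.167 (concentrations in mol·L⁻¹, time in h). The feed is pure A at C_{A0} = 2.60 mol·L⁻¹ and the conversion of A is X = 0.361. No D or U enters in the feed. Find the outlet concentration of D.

Exit C_A = C_{A0}(1−X) = 2.60×0.639 = 1.661 mol·L⁻¹.
Rates in a CSTR are evaluated at the outlet concentration: r_D = 0.0555×1.661 = 0.09221, r_U = 0.167×1.661^2 = 0.4610.
Fraction of consumed A going to D: r_D/(r_D+r_U) = 0.1667.
C_D = 0.1667·C_{A0}·X = 0.1667×2.60×0.361 = 0.156 mol·L⁻¹.

0.156 mol·L⁻¹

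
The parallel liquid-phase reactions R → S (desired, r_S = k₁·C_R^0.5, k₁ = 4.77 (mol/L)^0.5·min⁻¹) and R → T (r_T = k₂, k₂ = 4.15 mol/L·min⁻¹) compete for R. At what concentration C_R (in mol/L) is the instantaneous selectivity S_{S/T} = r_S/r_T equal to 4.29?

13.9 mol/L

S_{S/T} = (k₁/k₂)·C_R^0.5 ⇒ C_R = (S·k₂/k₁)^(2).
= (4.29×4.15/4.77)^(2) = (3.732)^(2) = 13.9 mol/L.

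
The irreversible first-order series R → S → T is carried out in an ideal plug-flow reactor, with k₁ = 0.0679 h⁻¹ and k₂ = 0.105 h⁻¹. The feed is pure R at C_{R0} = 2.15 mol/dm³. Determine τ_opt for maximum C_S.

For first-order series the maximum of C_S occurs at τ_opt = ln(k₂/k₁)/(k₂−k₁).
= ln(0.105/0.0679)/(0.105−0.0679) = ln(1.546)/0.03710 = 0.4359/0.03710 = 11.7 h.

11.7 h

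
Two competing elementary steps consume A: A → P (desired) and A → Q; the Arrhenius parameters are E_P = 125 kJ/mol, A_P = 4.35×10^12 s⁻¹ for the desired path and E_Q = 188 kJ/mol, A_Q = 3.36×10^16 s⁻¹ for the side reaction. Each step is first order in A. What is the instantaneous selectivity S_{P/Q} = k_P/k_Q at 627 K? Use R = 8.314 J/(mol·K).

23.0

Since both paths have the same order in A, the concentration cancels and S_{P/Q} = k_P/k_Q = (A_P/A_Q)·exp[(E_Q−E_P)/(RT)].
(E_Q−E_P)/(RT) = (188−125)×10³/(8.314×627) = 63000/5213 = 12.09.
k_P/k_Q = (4.35×10^12/3.36×10^16)·exp(12.09) = 1.295×10^-4 × 1.773×10^5 = 23.0.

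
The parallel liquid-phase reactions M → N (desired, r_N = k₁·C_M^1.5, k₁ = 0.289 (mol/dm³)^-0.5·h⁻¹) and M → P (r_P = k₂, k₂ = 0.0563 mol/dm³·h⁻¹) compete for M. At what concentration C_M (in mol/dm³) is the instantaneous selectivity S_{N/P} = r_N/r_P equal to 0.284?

S_{N/P} = (k₁/k₂)·C_M^1.5 ⇒ C_M = (S·k₂/k₁)^(1/1.5).
= (0.284×0.0563/0.289)^(0.6667) = (0.05533)^(0.6667) = 0.145 mol/dm³.

0.145 mol/dm³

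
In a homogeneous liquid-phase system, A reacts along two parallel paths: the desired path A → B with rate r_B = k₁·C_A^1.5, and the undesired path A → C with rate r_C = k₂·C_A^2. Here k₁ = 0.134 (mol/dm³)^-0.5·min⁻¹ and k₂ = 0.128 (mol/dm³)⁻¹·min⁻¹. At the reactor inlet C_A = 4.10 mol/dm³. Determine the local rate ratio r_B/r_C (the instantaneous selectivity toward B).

S_{B/C} = r_B/r_C = (k₁·C_A^1.5)/(k₂·C_A^2) = (k₁/k₂)·C_A^-0.5.
= (0.134×4.100^1.5) / (0.128×4.100^2) = 1.112/2.152 = 0.517.
The undesired path is higher order in A, so low C_A (CSTR or dilute feed) favours B.

0.517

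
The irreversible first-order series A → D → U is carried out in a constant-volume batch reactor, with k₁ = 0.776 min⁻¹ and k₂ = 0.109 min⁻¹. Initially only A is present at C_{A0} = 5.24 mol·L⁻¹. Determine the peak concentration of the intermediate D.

At the optimum, C_{D,max}/C_{A0} = (k₁/k₂)^[k₂/(k₂−k₁)].
= (0.776/0.109)^(0.109/(0.109−0.776)) = (7.119)^(-0.1634) = 0.7256.
C_{D,max} = 0.7256×5.24 = 3.80 mol·L⁻¹.

3.80 mol·L⁻¹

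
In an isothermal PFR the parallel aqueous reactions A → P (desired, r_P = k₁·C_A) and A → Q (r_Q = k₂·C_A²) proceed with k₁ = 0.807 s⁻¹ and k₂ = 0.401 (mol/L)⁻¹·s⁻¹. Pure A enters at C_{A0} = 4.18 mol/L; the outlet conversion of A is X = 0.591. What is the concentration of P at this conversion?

1.02 mol/L

C_A = C_{A0}(1−X) = 1.710 mol/L.
Along a PFR/batch, dC_P/dC_A = −r_P/(r_P+r_Q) = −k₁/(k₁+k₂·C_A).
Integrating from C_{A0} to C_A: C_P = (0.807/0.401)·ln[(0.807+0.401·4.18)/(0.807+0.401·1.71)] = 2.012·ln(2.483/1.493) = 1.024 mol/L.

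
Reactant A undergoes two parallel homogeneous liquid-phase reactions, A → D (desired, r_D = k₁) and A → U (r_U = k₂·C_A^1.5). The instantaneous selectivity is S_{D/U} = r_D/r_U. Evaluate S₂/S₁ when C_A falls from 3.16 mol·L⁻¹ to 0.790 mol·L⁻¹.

8.00

S_{D/U} = (k₁/k₂)·C_A^-1.5, so S₂/S₁ = (C_{A,2}/C_{A,1})^-1.5.
= (0.790/3.16)^(-1.5) = (0.2500)^(-1.5) = 8.00.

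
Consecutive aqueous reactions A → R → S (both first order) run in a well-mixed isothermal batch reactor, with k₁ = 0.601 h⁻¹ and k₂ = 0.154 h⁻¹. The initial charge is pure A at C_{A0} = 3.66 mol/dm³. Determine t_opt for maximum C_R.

Setting dC_R/dt = 0 gives t_opt = ln(k₂/k₁)/(k₂−k₁).
= ln(0.154/0.601)/(0.154−0.601) = ln(0.2562)/-0.4470 = -1.362/-0.4470 = 3.05 h.

3.05 h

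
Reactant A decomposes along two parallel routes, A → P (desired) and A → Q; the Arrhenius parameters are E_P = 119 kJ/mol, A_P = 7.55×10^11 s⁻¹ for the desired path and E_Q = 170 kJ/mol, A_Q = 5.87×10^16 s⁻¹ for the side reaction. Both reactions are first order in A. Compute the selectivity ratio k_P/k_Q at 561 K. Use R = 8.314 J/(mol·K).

k_P/k_Q = (A_P/A_Q)·exp[−(E_P−E_Q)/(RT)] = (A_P/A_Q)·exp[(E_Q−E_P)/(RT)].
(E_Q−E_P)/(RT) = (170−119)×10³/(8.314×561) = 51000/4664 = 10.93.
k_P/k_Q = (7.55×10^11/5.87×10^16)·exp(10.93) = 1.286×10^-5 × 56076 = 0.721.
Since E_P < E_Q, lowering the temperature improves selectivity toward P.

0.721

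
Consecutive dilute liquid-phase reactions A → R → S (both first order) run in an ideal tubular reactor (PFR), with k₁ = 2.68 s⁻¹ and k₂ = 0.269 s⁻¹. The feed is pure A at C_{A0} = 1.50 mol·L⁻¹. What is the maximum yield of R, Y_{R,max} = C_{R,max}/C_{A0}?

0.774

For a first-order series the maximum intermediate yield is C_{R,max}/C_{A0} = (k₁/k₂)^[k₂/(k₂−k₁)].
= (2.68/0.269)^(0.269/(0.269−2.68)) = (9.963)^(-0.1116) = 0.7738.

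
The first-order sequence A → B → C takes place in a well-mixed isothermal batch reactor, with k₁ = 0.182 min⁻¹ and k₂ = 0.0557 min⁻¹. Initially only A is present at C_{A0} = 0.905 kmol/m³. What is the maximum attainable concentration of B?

At the optimum, C_{B,max}/C_{A0} = (k₁/k₂)^[k₂/(k₂−k₁)].
= (0.182/0.0557)^(0.0557/(0.0557−0.182)) = (3.268)^(-0.4410) = 0.5932.
C_{B,max} = 0.5932×0.905 = 0.537 kmol/m³.

0.537 kmol/m³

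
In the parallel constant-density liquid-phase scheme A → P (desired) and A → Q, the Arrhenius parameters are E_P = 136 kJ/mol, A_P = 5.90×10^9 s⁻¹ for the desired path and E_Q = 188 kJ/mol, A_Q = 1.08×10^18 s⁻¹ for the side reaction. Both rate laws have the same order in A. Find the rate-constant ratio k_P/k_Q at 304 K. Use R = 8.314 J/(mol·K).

4.71

Since both paths have the same order in A, the concentration cancels and S_{P/Q} = k_P/k_Q = (A_P/A_Q)·exp[(E_Q−E_P)/(RT)].
(E_Q−E_P)/(RT) = (188−136)×10³/(8.314×304) = 52000/2527 = 20.57.
k_P/k_Q = (5.90×10^9/1.08×10^18)·exp(20.57) = 5.463×10^-9 × 8.614×10^8 = 4.71.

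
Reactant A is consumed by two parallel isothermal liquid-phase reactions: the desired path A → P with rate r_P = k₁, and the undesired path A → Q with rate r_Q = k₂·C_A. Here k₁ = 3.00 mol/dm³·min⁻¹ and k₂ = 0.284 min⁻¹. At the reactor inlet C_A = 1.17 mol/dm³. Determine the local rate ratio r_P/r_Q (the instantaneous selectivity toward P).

S_{P/Q} = r_P/r_Q = (k₁)/(k₂·C_A) = (k₁/k₂)·C_A⁻¹.
= (3.00) / (0.284×1.170) = 3.000/0.3323 = 9.03.

9.03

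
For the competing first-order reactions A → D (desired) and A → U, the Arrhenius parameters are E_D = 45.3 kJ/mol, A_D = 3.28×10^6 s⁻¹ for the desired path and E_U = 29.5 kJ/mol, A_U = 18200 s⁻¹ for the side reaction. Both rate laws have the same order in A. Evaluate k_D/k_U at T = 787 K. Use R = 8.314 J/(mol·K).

16.1

With equal orders, S_{D/U} = k_D/k_U = (A_D/A_U)·exp[(E_U−E_D)/(RT)].
(E_U−E_D)/(RT) = (29.5−45.3)×10³/(8.314×787) = -15800/6543 = -2.415.
k_D/k_U = (3.28×10^6/18200)·exp(-2.415) = 180.2 × 0.08939 = 16.1.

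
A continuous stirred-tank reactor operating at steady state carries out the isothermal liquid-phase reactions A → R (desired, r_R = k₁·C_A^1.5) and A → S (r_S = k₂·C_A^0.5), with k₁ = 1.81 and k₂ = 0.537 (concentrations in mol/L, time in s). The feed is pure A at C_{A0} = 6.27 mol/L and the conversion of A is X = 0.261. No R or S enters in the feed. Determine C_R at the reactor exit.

Exit C_A = C_{A0}(1−X) = 6.27×0.739 = 4.634 mol/L.
A CSTR operates uniformly at the exit composition, giving r_R = 18.05 and r_S = 1.156 (each k·C_A^n at C_A = 4.634).
Fraction of consumed A going to R: r_R/(r_R+r_S) = 0.9398.
C_R = 0.9398·C_{A0}·X = 0.9398×6.27×0.261 = 1.54 mol/L.

1.54 mol/L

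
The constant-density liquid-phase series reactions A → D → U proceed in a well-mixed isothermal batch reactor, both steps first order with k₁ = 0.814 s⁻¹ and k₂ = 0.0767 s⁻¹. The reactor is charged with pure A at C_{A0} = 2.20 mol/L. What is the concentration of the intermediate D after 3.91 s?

For first-order series with pure A initially, C_D(t) = k₁C_{A0}/(k₂−k₁)·(e^(−k₁t) − e^(−k₂t)).
e^(−k₁t) = e^(−0.814×3.91) = e^(−3.183) = 0.04147; e^(−k₂t) = e^(−0.2999) = 0.7409.
C_D = 0.814×2.20/(0.0767−0.814) × (0.04147−0.7409) = (-2.429)×(-0.6994) = 1.699 mol/L.

1.70 mol/L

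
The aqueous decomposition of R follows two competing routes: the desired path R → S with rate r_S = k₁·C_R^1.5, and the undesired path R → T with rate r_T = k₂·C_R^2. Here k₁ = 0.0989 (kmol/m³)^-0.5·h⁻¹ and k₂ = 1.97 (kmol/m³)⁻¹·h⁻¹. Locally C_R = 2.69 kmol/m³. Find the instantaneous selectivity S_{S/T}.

S_{S/T} = r_S/r_T = (k₁·C_R^1.5)/(k₂·C_R^2) = (k₁/k₂)·C_R^-0.5.
= (0.0989×2.690^1.5) / (1.97×2.690^2) = 0.4363/14.26 = 0.0306.

0.0306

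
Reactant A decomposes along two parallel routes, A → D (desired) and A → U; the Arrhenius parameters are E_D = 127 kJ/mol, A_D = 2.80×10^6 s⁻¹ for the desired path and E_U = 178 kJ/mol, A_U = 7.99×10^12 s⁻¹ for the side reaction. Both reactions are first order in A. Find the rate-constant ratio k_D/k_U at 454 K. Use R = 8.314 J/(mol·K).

k_D/k_U = (A_D/A_U)·exp[−(E_D−E_U)/(RT)] = (A_D/A_U)·exp[(E_U−E_D)/(RT)].
(E_U−E_D)/(RT) = (178−127)×10³/(8.314×454) = 51000/3775 = 13.51.
k_D/k_U = (2.80×10^6/7.99×10^12)·exp(13.51) = 3.504×10^-7 × 7.379×10^5 = 0.259.
Since E_D < E_U, lowering the temperature improves selectivity toward D.

0.259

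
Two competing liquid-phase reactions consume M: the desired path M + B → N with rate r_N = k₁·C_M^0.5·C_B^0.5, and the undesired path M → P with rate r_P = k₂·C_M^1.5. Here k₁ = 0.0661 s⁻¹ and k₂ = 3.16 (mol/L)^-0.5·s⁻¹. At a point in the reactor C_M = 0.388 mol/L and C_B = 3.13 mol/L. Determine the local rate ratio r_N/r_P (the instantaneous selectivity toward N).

S_{N/P} = r_N/r_P = (k₁·C_M^0.5·C_B^0.5)/(k₂·C_M^1.5) = (k₁/k₂)·C_M⁻¹·C_B^0.5.
= (0.0661×0.3880^0.5×3.130^0.5) / (3.16×0.3880^1.5) = 0.07284/0.7637 = 0.0954.
The undesired path is higher order in M, so low C_M (CSTR or dilute feed) favours N.

0.0954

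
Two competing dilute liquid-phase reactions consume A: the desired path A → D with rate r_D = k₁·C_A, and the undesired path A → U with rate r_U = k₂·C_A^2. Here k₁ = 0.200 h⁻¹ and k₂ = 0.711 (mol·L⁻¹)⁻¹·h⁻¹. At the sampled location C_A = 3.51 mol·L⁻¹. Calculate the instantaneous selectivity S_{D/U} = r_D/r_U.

0.0801

S_{D/U} = r_D/r_U = (k₁·C_A)/(k₂·C_A^2) = (k₁/k₂)·C_A⁻¹.
= (0.200×3.510) / (0.711×3.510^2) = 0.7020/8.760 = 0.0801.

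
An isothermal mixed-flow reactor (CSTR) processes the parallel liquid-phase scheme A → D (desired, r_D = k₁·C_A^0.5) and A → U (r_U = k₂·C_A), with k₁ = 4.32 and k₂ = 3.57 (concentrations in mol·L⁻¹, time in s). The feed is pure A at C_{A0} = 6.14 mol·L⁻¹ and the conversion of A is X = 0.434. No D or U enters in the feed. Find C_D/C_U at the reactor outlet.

0.649

Exit C_A = C_{A0}(1−X) = 6.14×0.566 = 3.475 mol·L⁻¹.
In a CSTR the entire volume is at exit conditions, so r_D = 4.32×3.475^0.5 = 8.053 and r_U = 3.57×3.475 = 12.41.
Overall selectivity = C_D/C_U = r_Dτ/(r_Uτ) = r_D/r_U = 0.649.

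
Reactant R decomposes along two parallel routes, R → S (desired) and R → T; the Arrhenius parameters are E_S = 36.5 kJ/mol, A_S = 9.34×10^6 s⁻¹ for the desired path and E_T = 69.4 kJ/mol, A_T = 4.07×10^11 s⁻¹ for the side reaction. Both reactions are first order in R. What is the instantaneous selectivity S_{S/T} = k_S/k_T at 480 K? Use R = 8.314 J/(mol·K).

0.0873

Since both paths have the same order in R, the concentration cancels and S_{S/T} = k_S/k_T = (A_S/A_T)·exp[(E_T−E_S)/(RT)].
(E_T−E_S)/(RT) = (69.4−36.5)×10³/(8.314×480) = 32900/3991 = 8.244.
k_S/k_T = (9.34×10^6/4.07×10^11)·exp(8.244) = 2.295×10^-5 × 3805 = 0.0873.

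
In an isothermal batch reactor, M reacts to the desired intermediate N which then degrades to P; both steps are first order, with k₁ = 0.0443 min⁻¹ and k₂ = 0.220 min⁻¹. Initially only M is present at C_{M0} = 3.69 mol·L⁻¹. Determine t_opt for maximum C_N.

9.12 min

Setting dC_N/dt = 0 gives t_opt = ln(k₂/k₁)/(k₂−k₁).
= ln(0.220/0.0443)/(0.220−0.0443) = ln(4.966)/0.1757 = 1.603/0.1757 = 9.12 min.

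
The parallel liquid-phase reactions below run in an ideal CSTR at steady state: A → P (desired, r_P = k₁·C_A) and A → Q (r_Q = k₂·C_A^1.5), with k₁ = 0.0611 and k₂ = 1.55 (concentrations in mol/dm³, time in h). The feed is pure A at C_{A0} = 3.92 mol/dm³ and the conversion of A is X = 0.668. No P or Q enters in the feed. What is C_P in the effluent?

Exit C_A = C_{A0}(1−X) = 3.92×0.332 = 1.301 mol/dm³.
A CSTR operates uniformly at the exit composition, giving r_P = 0.07952 and r_Q = 2.301 (each k·C_A^n at C_A = 1.301).
Fraction of consumed A going to P: r_P/(r_P+r_Q) = 0.03340.
C_P = 0.03340·C_{A0}·X = 0.03340×3.92×0.668 = 0.0875 mol/dm³.

0.0875 mol/dm³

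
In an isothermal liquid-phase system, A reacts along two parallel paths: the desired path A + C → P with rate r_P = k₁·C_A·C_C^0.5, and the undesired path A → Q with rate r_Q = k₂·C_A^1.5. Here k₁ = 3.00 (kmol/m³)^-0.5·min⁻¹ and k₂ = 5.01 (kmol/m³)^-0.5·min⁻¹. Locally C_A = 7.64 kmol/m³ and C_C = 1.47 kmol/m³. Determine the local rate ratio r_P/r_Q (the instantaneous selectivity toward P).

S_{P/Q} = r_P/r_Q = (k₁·C_A·C_C^0.5)/(k₂·C_A^1.5) = (k₁/k₂)·C_A^-0.5·C_C^0.5.
= (3.00×7.640×1.470^0.5) / (5.01×7.640^1.5) = 27.79/105.8 = 0.263.

0.263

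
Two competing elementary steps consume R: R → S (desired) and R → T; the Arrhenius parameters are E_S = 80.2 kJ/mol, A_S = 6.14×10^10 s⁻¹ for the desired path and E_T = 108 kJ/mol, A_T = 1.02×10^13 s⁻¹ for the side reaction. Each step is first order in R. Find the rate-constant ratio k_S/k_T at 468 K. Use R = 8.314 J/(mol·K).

k_S/k_T = (A_S/A_T)·exp[−(E_S−E_T)/(RT)] = (A_S/A_T)·exp[(E_T−E_S)/(RT)].
(E_T−E_S)/(RT) = (108−80.2)×10³/(8.314×468) = 27800/3891 = 7.145.
k_S/k_T = (6.14×10^10/1.02×10^13)·exp(7.145) = 0.006020 × 1267 = 7.63.

7.63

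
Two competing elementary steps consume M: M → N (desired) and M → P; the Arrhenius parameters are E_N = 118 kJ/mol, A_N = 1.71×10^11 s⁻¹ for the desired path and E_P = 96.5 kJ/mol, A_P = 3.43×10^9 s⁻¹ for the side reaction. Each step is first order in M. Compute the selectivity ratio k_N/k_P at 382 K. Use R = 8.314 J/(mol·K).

0.0572

With equal orders, S_{N/P} = k_N/k_P = (A_N/A_P)·exp[(E_P−E_N)/(RT)].
(E_P−E_N)/(RT) = (96.5−118)×10³/(8.314×382) = -21500/3176 = -6.770.
k_N/k_P = (1.71×10^11/3.43×10^9)·exp(-6.770) = 49.85 × 0.001148 = 0.0572.
Since E_N > E_P, raising the temperature improves selectivity toward N.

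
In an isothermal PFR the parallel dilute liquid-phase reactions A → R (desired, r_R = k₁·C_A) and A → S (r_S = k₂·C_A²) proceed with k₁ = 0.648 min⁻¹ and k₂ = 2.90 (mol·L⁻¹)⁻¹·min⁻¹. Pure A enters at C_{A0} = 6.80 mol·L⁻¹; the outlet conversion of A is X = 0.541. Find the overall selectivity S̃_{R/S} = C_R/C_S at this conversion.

0.0472

C_A = C_{A0}(1−X) = 3.121 mol·L⁻¹.
Along a PFR/batch, dC_R/dC_A = −r_R/(r_R+r_S) = −k₁/(k₁+k₂·C_A).
Integrating from C_{A0} to C_A: C_R = (0.648/2.90)·ln[(0.648+2.90·6.80)/(0.648+2.90·3.12)] = 0.2234·ln(20.37/9.699) = 0.1658 mol·L⁻¹.
C_S = (C_{A0}−C_A)−C_R = 3.513 mol·L⁻¹; S̃_{R/S} = 0.1658/3.513 = 0.0472.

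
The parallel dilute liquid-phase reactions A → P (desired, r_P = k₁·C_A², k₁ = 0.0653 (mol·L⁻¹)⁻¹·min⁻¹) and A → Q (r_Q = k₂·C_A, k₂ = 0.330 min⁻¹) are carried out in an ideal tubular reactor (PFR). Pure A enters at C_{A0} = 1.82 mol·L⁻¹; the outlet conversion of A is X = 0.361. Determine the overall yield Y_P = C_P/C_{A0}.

0.0820

C_A = C_{A0}(1−X) = 1.163 mol·L⁻¹.
Along a PFR/batch, dC_Q/dC_A = −r_Q/(r_P+r_Q) = −k₂/(k₂+k₁·C_A).
Integrating from C_{A0} to C_A: C_Q = (0.330/0.0653)·ln[(0.330+0.0653·1.82)/(0.330+0.0653·1.16)] = 5.054·ln(0.4488/0.4059) = 0.5077 mol·L⁻¹.
Then C_P = (C_{A0}−C_A) − C_Q = 0.6570 − 0.5077 = 0.1493 mol·L⁻¹.
Y_P = C_P/C_{A0} = 0.1493/1.82 = 0.0820.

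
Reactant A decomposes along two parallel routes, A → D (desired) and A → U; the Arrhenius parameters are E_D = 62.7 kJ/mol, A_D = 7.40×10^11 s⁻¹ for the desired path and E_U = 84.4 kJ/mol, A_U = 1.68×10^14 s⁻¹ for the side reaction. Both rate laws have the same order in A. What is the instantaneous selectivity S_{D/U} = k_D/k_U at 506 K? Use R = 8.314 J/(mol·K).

0.766

k_D/k_U = (A_D/A_U)·exp[−(E_D−E_U)/(RT)] = (A_D/A_U)·exp[(E_U−E_D)/(RT)].
(E_U−E_D)/(RT) = (84.4−62.7)×10³/(8.314×506) = 21700/4207 = 5.158.
k_D/k_U = (7.40×10^11/1.68×10^14)·exp(5.158) = 0.004405 × 173.9 = 0.766.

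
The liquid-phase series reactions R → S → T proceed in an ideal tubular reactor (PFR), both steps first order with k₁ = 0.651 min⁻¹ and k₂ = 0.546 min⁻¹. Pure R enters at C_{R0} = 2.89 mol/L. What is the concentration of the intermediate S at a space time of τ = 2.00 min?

Solving the coupled first-order balances gives C_S(τ) = [k₁/(k₂−k₁)]·C_{R0}·(e^(−k₁τ) − e^(−k₂τ)).
e^(−k₁τ) = e^(−0.651×2.00) = e^(−1.302) = 0.2720; e^(−k₂τ) = e^(−1.092) = 0.3355.
C_S = 0.651×2.89/(0.546−0.651) × (0.2720−0.3355) = (-17.92)×(-0.06356) = 1.139 mol/L.

1.14 mol/L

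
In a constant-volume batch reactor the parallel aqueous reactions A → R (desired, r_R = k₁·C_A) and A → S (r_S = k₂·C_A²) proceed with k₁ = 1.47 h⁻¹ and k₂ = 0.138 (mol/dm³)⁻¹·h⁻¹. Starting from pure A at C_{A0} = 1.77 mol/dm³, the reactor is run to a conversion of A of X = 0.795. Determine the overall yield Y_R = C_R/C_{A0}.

0.724

C_A = C_{A0}(1−X) = 0.3628 mol/dm³.
Along a PFR/batch, dC_R/dC_A = −r_R/(r_R+r_S) = −k₁/(k₁+k₂·C_A).
Integrating from C_{A0} to C_A: C_R = (1.47/0.138)·ln[(1.47+0.138·1.77)/(1.47+0.138·0.363)] = 10.65·ln(1.714/1.520) = 1.281 mol/dm³.
Y_R = C_R/C_{A0} = 1.281/1.77 = 0.724.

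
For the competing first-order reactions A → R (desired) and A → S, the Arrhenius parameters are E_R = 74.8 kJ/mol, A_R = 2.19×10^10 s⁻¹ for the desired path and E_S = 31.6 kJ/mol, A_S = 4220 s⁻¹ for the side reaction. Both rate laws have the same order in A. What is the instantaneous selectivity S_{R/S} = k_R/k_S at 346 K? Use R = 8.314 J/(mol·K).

Since both paths have the same order in A, the concentration cancels and S_{R/S} = k_R/k_S = (A_R/A_S)·exp[(E_S−E_R)/(RT)].
(E_S−E_R)/(RT) = (31.6−74.8)×10³/(8.314×346) = -43200/2877 = -15.02.
k_R/k_S = (2.19×10^10/4220)·exp(-15.02) = 5.190×10^6 × 3.006×10^-7 = 1.56.
Since E_R > E_S, raising the temperature improves selectivity toward R.

1.56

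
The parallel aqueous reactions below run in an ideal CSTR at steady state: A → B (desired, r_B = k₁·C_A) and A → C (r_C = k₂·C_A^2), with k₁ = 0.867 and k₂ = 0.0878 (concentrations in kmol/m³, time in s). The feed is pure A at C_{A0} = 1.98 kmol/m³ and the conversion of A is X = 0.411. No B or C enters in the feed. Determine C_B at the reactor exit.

0.728 kmol/m³

Exit C_A = C_{A0}(1−X) = 1.98×0.589 = 1.166 kmol/m³.
In a CSTR the entire volume is at exit conditions, so r_B = 0.867×1.166 = 1.011 and r_C = 0.0878×1.166^2 = 0.1194.
Fraction of consumed A going to B: r_B/(r_B+r_C) = 0.8944.
C_B = 0.8944·C_{A0}·X = 0.8944×1.98×0.411 = 0.728 kmol/m³.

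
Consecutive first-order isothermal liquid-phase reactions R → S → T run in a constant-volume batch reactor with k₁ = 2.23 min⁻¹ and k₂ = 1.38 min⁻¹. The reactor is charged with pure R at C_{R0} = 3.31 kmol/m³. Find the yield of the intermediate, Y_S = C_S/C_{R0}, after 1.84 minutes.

0.164

For first-order series with pure R initially, C_S(t) = k₁C_{R0}/(k₂−k₁)·(e^(−k₁t) − e^(−k₂t)).
e^(−k₁t) = e^(−2.23×1.84) = e^(−4.103) = 0.01652; e^(−k₂t) = e^(−2.539) = 0.07893.
C_S = 2.23×3.31/(1.38−2.23) × (0.01652−0.07893) = (-8.684)×(-0.06241) = 0.5420 kmol/m³.
Y_S = C_S/C_{R0} = 0.5420/3.31 = 0.164.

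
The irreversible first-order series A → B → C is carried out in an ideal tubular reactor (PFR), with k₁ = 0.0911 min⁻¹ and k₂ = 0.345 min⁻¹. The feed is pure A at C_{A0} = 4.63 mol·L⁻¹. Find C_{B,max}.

Evaluating C_B at τ_opt = ln(k₂/k₁)/(k₂−k₁) gives C_{B,max}/C_{A0} = (k₁/k₂)^[k₂/(k₂−k₁)].
= (0.0911/0.345)^(0.345/(0.345−0.0911)) = (0.2641)^(1.359) = 0.1638.
C_{B,max} = 0.1638×4.63 = 0.758 mol·L⁻¹.

0.758 mol·L⁻¹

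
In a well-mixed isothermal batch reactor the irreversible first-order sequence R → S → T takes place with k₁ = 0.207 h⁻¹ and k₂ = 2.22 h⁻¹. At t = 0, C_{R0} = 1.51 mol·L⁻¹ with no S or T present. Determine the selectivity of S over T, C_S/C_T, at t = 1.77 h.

0.292

For first-order series with pure R initially, C_S(t) = k₁C_{R0}/(k₂−k₁)·(e^(−k₁t) − e^(−k₂t)).
e^(−k₁t) = e^(−0.207×1.77) = e^(−0.3664) = 0.6932; e^(−k₂t) = e^(−3.929) = 0.01966.
C_S = 0.207×1.51/(2.22−0.207) × (0.6932−0.01966) = 0.1553×0.6736 = 0.1046 mol·L⁻¹.
C_R = C_{R0}e^(−k₁t) = 1.047 mol·L⁻¹, so C_T = C_{R0}−C_R−C_S = 0.3586 mol·L⁻¹; C_S/C_T = 0.292.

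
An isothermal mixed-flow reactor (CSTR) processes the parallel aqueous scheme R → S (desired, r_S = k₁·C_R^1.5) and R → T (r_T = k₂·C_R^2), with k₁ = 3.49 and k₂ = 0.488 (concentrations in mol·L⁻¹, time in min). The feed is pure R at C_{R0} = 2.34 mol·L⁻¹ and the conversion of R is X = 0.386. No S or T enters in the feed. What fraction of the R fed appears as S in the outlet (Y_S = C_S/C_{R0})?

0.331

Exit C_R = C_{R0}(1−X) = 2.34×0.614 = 1.437 mol·L⁻¹.
A CSTR operates uniformly at the exit composition, giving r_S = 6.010 and r_T = 1.007 (each k·C_R^n at C_R = 1.437).
Fraction of consumed R going to S: r_S/(r_S+r_T) = 0.8565.
C_S = 0.8565·C_{R0}·X = 0.8565×2.34×0.386 = 0.774 mol·L⁻¹; Y_S = C_S/C_{R0} = 0.331.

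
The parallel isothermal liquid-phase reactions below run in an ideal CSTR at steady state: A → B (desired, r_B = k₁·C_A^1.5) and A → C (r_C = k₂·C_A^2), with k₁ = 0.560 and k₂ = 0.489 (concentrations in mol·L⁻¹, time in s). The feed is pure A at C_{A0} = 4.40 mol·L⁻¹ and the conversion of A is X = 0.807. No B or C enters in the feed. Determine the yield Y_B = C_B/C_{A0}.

Exit C_A = C_{A0}(1−X) = 4.40×0.193 = 0.8492 mol·L⁻¹.
A CSTR operates uniformly at the exit composition, giving r_B = 0.4382 and r_C = 0.3526 (each k·C_A^n at C_A = 0.8492).
Fraction of consumed A going to B: r_B/(r_B+r_C) = 0.5541.
C_B = 0.5541·C_{A0}·X = 0.5541×4.40×0.807 = 1.97 mol·L⁻¹; Y_B = C_B/C_{A0} = 0.447.

0.447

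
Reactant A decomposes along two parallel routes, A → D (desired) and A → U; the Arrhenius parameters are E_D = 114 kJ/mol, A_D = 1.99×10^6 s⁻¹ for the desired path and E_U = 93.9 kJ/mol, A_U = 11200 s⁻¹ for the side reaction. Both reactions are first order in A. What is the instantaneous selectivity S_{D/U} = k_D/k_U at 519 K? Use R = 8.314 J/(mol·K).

1.69

With equal orders, S_{D/U} = k_D/k_U = (A_D/A_U)·exp[(E_U−E_D)/(RT)].
(E_U−E_D)/(RT) = (93.9−114)×10³/(8.314×519) = -20100/4315 = -4.658.
k_D/k_U = (1.99×10^6/11200)·exp(-4.658) = 177.7 × 0.009483 = 1.69.
Since E_D > E_U, raising the temperature improves selectivity toward D.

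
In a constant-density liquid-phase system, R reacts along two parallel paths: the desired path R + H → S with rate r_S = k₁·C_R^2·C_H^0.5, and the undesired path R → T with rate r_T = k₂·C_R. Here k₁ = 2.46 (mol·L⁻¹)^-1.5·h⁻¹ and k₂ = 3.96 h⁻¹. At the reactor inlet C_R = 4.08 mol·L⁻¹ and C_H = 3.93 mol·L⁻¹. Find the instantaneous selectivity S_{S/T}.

S_{S/T} = r_S/r_T = (k₁·C_R^2·C_H^0.5)/(k₂·C_R) = (k₁/k₂)·C_R·C_H^0.5.
= (2.46×4.080^2×3.930^0.5) / (3.96×4.080) = 81.18/16.16 = 5.02.

5.02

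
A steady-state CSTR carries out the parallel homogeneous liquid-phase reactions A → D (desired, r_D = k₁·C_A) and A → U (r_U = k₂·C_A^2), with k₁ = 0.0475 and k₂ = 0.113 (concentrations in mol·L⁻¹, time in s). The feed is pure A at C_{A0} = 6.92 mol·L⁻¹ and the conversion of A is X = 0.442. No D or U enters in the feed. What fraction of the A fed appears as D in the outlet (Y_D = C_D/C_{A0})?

0.0434

Exit C_A = C_{A0}(1−X) = 6.92×0.558 = 3.861 mol·L⁻¹.
A CSTR operates uniformly at the exit composition, giving r_D = 0.1834 and r_U = 1.685 (each k·C_A^n at C_A = 3.861).
Fraction of consumed A going to D: r_D/(r_D+r_U) = 0.09817.
C_D = 0.09817·C_{A0}·X = 0.09817×6.92×0.442 = 0.300 mol·L⁻¹; Y_D = C_D/C_{A0} = 0.0434.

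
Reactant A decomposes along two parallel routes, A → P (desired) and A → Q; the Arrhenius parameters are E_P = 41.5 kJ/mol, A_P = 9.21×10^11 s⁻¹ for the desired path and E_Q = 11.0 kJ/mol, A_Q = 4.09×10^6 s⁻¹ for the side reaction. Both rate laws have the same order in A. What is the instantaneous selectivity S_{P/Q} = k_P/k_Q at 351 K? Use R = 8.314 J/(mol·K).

6.51

Since both paths have the same order in A, the concentration cancels and S_{P/Q} = k_P/k_Q = (A_P/A_Q)·exp[(E_Q−E_P)/(RT)].
(E_Q−E_P)/(RT) = (11.0−41.5)×10³/(8.314×351) = -30500/2918 = -10.45.
k_P/k_Q = (9.21×10^11/4.09×10^6)·exp(-10.45) = 2.252×10^5 × 2.890×10^-5 = 6.51.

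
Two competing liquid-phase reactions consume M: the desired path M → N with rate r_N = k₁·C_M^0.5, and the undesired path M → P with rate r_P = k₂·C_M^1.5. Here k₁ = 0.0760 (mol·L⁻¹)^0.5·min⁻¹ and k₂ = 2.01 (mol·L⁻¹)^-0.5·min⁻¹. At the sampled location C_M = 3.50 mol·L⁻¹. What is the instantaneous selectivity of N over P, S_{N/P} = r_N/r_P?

S_{N/P} = r_N/r_P = (k₁·C_M^0.5)/(k₂·C_M^1.5) = (k₁/k₂)·C_M⁻¹.
= (0.0760×3.500^0.5) / (2.01×3.500^1.5) = 0.1422/13.16 = 0.0108.

0.0108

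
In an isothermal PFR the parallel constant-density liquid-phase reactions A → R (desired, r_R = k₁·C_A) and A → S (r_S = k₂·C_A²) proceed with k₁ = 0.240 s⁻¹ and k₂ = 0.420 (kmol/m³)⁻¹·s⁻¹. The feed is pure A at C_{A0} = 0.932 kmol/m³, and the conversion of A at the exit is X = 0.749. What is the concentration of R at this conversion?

C_A = C_{A0}(1−X) = 0.2339 kmol/m³.
Along a PFR/batch, dC_R/dC_A = −r_R/(r_R+r_S) = −k₁/(k₁+k₂·C_A).
Integrating from C_{A0} to C_A: C_R = (0.240/0.420)·ln[(0.240+0.420·0.932)/(0.240+0.420·0.234)] = 0.5714·ln(0.6314/0.3383) = 0.3567 kmol/m³.

0.357 kmol/m³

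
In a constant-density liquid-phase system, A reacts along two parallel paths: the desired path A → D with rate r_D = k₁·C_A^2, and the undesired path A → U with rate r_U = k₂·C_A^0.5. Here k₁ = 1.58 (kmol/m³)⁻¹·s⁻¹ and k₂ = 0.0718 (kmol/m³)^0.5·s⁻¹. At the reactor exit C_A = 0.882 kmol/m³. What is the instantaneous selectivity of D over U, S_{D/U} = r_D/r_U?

18.2

S_{D/U} = r_D/r_U = (k₁·C_A^2)/(k₂·C_A^0.5) = (k₁/k₂)·C_A^1.5.
= (1.58×0.8820^2) / (0.0718×0.8820^0.5) = 1.229/0.06743 = 18.2.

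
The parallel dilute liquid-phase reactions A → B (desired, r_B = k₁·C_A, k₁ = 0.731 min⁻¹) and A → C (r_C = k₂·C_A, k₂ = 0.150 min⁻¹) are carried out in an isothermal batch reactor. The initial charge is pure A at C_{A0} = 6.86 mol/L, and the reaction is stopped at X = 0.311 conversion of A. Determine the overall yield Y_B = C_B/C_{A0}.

0.258

C_A = C_{A0}(1−X) = 4.727 mol/L.
Both paths are first order in A, so the instantaneous fraction to B is constant: dC_B/d(−C_A) = k₁/(k₁+k₂) = 0.8297.
C_B = 0.8297·(C_{A0}−C_A) = 0.8297×2.133 = 1.77 mol/L.
Y_B = C_B/C_{A0} = 1.770/6.86 = 0.258.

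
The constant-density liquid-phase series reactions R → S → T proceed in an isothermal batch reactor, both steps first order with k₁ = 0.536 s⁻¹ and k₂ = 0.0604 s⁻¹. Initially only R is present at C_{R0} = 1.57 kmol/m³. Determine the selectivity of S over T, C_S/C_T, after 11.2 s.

1.33

Solving the coupled first-order balances gives C_S(t) = [k₁/(k₂−k₁)]·C_{R0}·(e^(−k₁t) − e^(−k₂t)).
e^(−k₁t) = e^(−0.536×11.2) = e^(−6.003) = 0.002471; e^(−k₂t) = e^(−0.6765) = 0.5084.
C_S = 0.536×1.57/(0.0604−0.536) × (0.002471−0.5084) = (-1.769)×(-0.5059) = 0.8952 kmol/m³.
C_R = C_{R0}e^(−k₁t) = 0.003879 kmol/m³, so C_T = C_{R0}−C_R−C_S = 0.6709 kmol/m³; C_S/C_T = 1.33.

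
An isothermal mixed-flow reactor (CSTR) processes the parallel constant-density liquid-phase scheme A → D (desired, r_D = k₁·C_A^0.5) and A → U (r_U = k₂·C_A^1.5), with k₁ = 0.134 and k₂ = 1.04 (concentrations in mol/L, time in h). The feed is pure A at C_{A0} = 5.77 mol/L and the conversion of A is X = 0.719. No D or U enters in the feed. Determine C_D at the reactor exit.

0.305 mol/L

Exit C_A = C_{A0}(1−X) = 5.77×0.281 = 1.621 mol/L.
Rates in a CSTR are evaluated at the outlet concentration: r_D = 0.134×1.621^0.5 = 0.1706, r_U = 1.04×1.621^1.5 = 2.147.
Fraction of consumed A going to D: r_D/(r_D+r_U) = 0.07362.
C_D = 0.07362·C_{A0}·X = 0.07362×5.77×0.719 = 0.305 mol/L.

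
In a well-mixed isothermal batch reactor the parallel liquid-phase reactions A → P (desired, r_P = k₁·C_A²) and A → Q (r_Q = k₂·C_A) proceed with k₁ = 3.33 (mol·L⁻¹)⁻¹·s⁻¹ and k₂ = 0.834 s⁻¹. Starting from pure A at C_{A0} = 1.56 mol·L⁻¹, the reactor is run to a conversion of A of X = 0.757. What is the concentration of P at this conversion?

C_A = C_{A0}(1−X) = 0.3791 mol·L⁻¹.
Along a PFR/batch, dC_Q/dC_A = −r_Q/(r_P+r_Q) = −k₂/(k₂+k₁·C_A).
Integrating from C_{A0} to C_A: C_Q = (0.834/3.33)·ln[(0.834+3.33·1.56)/(0.834+3.33·0.379)] = 0.2505·ln(6.029/2.096) = 0.2646 mol·L⁻¹.
Then C_P = (C_{A0}−C_A) − C_Q = 1.181 − 0.2646 = 0.9164 mol·L⁻¹.

0.916 mol·L⁻¹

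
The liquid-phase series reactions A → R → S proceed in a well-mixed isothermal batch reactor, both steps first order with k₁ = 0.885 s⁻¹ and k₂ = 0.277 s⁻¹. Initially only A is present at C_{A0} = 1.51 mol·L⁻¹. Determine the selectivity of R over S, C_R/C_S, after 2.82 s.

For first-order series with pure A initially, C_R(t) = k₁C_{A0}/(k₂−k₁)·(e^(−k₁t) − e^(−k₂t)).
e^(−k₁t) = e^(−0.885×2.82) = e^(−2.496) = 0.08244; e^(−k₂t) = e^(−0.7811) = 0.4579.
C_R = 0.885×1.51/(0.277−0.885) × (0.08244−0.4579) = (-2.198)×(-0.3754) = 0.8252 mol·L⁻¹.
C_A = C_{A0}e^(−k₁t) = 0.1245 mol·L⁻¹, so C_S = C_{A0}−C_A−C_R = 0.5603 mol·L⁻¹; C_R/C_S = 1.47.

1.47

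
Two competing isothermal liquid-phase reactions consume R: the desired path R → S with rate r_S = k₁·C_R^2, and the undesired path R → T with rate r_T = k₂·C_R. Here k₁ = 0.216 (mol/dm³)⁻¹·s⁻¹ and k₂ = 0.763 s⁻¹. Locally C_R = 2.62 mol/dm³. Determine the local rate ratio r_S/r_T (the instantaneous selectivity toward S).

0.742

S_{S/T} = r_S/r_T = (k₁·C_R^2)/(k₂·C_R) = (k₁/k₂)·C_R.
= (0.216×2.620^2) / (0.763×2.620) = 1.483/1.999 = 0.742.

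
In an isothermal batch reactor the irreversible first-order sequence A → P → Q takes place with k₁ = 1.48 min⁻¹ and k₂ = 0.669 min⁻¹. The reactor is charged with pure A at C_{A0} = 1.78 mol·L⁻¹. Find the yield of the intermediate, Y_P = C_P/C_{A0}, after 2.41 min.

0.312

Solving the coupled first-order balances gives C_P(t) = [k₁/(k₂−k₁)]·C_{A0}·(e^(−k₁t) − e^(−k₂t)).
e^(−k₁t) = e^(−1.48×2.41) = e^(−3.567) = 0.02825; e^(−k₂t) = e^(−1.612) = 0.1994.
C_P = 1.48×1.78/(0.669−1.48) × (0.02825−0.1994) = (-3.248)×(-0.1712) = 0.5561 mol·L⁻¹.
Y_P = C_P/C_{A0} = 0.5561/1.78 = 0.312.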